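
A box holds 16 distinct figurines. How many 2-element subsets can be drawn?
C(16,2) = 16!/(2!×14!) = 120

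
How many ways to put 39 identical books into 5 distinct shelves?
C(39+5-1, 5-1) = C(43, 4) = 123410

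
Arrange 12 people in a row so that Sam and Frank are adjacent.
Treat as block: (12-1)! × 2! = 39916800 × 2 = 79833600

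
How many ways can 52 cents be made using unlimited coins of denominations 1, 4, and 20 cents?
Coefficient of x^52 in 1/(1-x^1) · 1/(1-x^4) · 1/(1-x^20). Case on j = number of 20-cent coins (j = 0..2); remainder r = 52 - 20j is made from {1,4} in ⌊r/4⌋+1 ways. r = 52, 32, 12 → 14 + 9 + 4 = 27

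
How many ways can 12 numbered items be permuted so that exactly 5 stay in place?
Choose the 5 fixed points C(12,5) = 792, derange the rest: !7 = Σ_{j=0}^{7} (-1)^j·7!/j! = 5040 - 5040 + 2520 - 840 + 210 - 42 + 7 - 1 = 1854. Product = 792 × 1854 = 1468368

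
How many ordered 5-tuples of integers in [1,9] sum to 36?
Coefficient of x^36 in (x + x² + ... + x^9)^5. By inclusion-exclusion on dice exceeding 9: Σ_j (-1)^j C(5,j)·C(36-1-9j, 4) = C(5,0)·C(35,4) - C(5,1)·C(26,4) + C(5,2)·C(17,4) - C(5,3)·C(8,4) = 1·52360 - 5·14950 + 10·2380 - 10·70 = 710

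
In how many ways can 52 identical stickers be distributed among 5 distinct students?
C(52+5-1, 5-1) = C(56, 4) = 367290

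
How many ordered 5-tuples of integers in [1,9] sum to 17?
Coefficient of x^17 in (x + x² + ... + x^9)^5. By inclusion-exclusion on dice exceeding 9: Σ_j (-1)^j C(5,j)·C(17-1-9j, 4) = C(5,0)·C(16,4) - C(5,1)·C(7,4) = 1·1820 - 5·35 = 1645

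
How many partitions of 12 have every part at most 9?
Let r_j(i) = number of partitions of i into parts ≤ j, for i = 0..12. r_1(i) = 1 for all i; r_j(i) = r_{j-1}(i) + r_j(i-j). Rows j = 2..9: ≤2: 1 1 2 2 3 3 4 4 5 5 6 6 7; ≤3: 1 1 2 3 4 5 7 8 10 12 14 16 19; ≤4: 1 1 2 3 5 6 9 11 15 18 23 27 34; ≤5: 1 1 2 3 5 7 10 13 18 23 30 37 47; ≤6: 1 1 2 3 5 7 11 14 20 26 35 44 58; ≤7: 1 1 2 3 5 7 11 15 21 28 38 49 65; ≤8: 1 1 2 3 5 7 11 15 22 29 40 52 70; ≤9: 1 1 2 3 5 7 11 15 22 30 41 54 73. r_9(12) = 73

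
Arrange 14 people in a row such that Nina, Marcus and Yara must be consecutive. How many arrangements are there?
Treat the 3 as one block: (14-3+1)! × 3! = 479001600 × 6 = 2874009600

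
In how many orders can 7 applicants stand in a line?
7! = 5040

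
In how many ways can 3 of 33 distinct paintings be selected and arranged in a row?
P(33,3) = 33!/(33-3)! = 32736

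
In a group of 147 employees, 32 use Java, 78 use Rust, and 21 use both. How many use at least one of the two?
|A∪B| = |A| + |B| - |A∩B| = 32 + 78 - 21 = 89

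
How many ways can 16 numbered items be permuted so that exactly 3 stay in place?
Choose the 3 fixed points C(16,3) = 560, derange the rest: !13 = Σ_{j=0}^{13} (-1)^j·13!/j! = 6227020800 - 6227020800 + 3113510400 - 1037836800 + 259459200 - 51891840 + 8648640 - 1235520 + 154440 - 17160 + 1716 - 156 + 13 - 1 = 2290792932. Product = 560 × 2290792932 = 1282844041920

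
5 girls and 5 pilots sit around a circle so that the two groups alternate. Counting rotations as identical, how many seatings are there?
Fix one of the girls: (5-1)! ways for the remaining girls, × 5! ways for the pilots = 24 × 120 = 2880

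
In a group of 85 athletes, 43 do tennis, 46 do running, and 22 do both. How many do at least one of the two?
|A∪B| = |A| + |B| - |A∩B| = 43 + 46 - 22 = 67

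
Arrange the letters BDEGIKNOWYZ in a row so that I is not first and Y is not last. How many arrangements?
By inclusion-exclusion: 11! - 2×(11-1)! + (11-2)! = 39916800 - 7257600 + 362880 = 33022080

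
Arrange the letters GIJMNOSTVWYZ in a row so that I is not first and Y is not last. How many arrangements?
By inclusion-exclusion: 12! - 2×(12-1)! + (12-2)! = 479001600 - 79833600 + 3628800 = 402796800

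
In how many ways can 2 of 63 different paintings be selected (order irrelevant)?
C(63,2) = 63!/(2!×61!) = 1953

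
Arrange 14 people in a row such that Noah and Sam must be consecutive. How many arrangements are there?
Treat the 2 as one block: (14-2+1)! × 2! = 6227020800 × 2 = 12454041600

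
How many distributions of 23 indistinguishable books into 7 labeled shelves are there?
C(23+7-1, 7-1) = C(29, 6) = 475020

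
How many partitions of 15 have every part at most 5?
Let r_j(i) = number of partitions of i into parts ≤ j, for i = 0..15. r_1(i) = 1 for all i; r_j(i) = r_{j-1}(i) + r_j(i-j). Rows j = 2..5: ≤2: 1 1 2 2 3 3 4 4 5 5 6 6 7 7 8 8; ≤3: 1 1 2 3 4 5 7 8 10 12 14 16 19 21 24 27; ≤4: 1 1 2 3 5 6 9 11 15 18 23 27 34 39 47 54; ≤5: 1 1 2 3 5 7 10 13 18 23 30 37 47 57 70 84. r_5(15) = 84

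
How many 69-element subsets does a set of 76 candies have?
C(76,69) = 76!/(69!×7!) = 2186189400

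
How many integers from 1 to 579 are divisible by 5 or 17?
⌊579/5⌋ + ⌊579/17⌋ - ⌊579/85⌋ = 115 + 34 - 6 = 143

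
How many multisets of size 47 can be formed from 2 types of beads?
C(47+2-1, 2-1) = C(48, 1) = 48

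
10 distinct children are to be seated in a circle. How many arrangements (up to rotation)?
Circular: fix one position, arrange the rest. (10-1)! = 362880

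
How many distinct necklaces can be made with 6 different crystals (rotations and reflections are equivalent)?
(6-1)!/2 = 120/2 = 60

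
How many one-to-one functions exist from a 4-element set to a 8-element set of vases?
P(8,4) = 8!/(8-4)! = 1680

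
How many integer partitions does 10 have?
Pentagonal recurrence p(n) = p(n-1) + p(n-2) - p(n-5) - p(n-7) + p(n-12) + p(n-15) - ... gives p(0..9) = 1, 1, 2, 3, 5, 7, 11, 15, 22, 30. p(10) = p(9) + p(8) - p(5) - p(3) = 30 + 22 - 7 - 3 = 42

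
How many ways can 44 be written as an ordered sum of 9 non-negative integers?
C(44+9-1, 9-1) = C(52, 8) = 752538150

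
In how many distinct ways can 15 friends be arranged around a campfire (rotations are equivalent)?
Circular: fix one position, arrange the rest. (15-1)! = 87178291200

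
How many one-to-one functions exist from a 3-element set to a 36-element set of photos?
P(36,3) = 36!/(36-3)! = 42840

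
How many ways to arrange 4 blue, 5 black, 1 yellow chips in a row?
10! / (4! × 5! × 1!) = 1260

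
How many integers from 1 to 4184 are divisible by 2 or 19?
⌊4184/2⌋ + ⌊4184/19⌋ - ⌊4184/38⌋ = 2092 + 220 - 110 = 2202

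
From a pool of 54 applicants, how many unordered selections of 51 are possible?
C(54,51) = 54!/(51!×3!) = 24804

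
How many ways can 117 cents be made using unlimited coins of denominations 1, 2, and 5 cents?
Coefficient of x^117 in 1/(1-x^1) · 1/(1-x^2) · 1/(1-x^5). Case on j = number of 5-cent coins (j = 0..23); remainder r = 117 - 5j is made from {1,2} in ⌊r/2⌋+1 ways. r = 117, 112, 107, 102, 97, 92, 87, 82, 77, 72, 67, 62, 57, 52, 47, 42, 37, 32, 27, 22, 17, 12, 7, 2 → 59 + 57 + 54 + 52 + 49 + 47 + 44 + 42 + 39 + 37 + 34 + 32 + 29 + 27 + 24 + 22 + 19 + 17 + 14 + 12 + 9 + 7 + 4 + 2 = 732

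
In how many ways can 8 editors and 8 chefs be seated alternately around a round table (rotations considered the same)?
Fix one of the editors: (8-1)! ways for the remaining editors, × 8! ways for the chefs = 5040 × 40320 = 203212800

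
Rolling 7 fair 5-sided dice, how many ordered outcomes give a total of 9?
Coefficient of x^9 in (x + x² + ... + x^5)^7. By inclusion-exclusion on dice exceeding 5: Σ_j (-1)^j C(7,j)·C(9-1-5j, 6) = C(7,0)·C(8,6) = 1·28 = 28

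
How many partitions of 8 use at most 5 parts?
By conjugation, equals partitions of 8 into parts ≤ 5. Let r_j(i) = number of partitions of i into parts ≤ j, for i = 0..8. r_1(i) = 1 for all i; r_j(i) = r_{j-1}(i) + r_j(i-j). Rows j = 2..5: ≤2: 1 1 2 2 3 3 4 4 5; ≤3: 1 1 2 3 4 5 7 8 10; ≤4: 1 1 2 3 5 6 9 11 15; ≤5: 1 1 2 3 5 7 10 13 18. r_5(8) = 18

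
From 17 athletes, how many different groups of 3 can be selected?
C(17,3) = 17!/(3!×14!) = 680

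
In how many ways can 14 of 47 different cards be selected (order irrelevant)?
C(47,14) = 47!/(14!×33!) = 341643774795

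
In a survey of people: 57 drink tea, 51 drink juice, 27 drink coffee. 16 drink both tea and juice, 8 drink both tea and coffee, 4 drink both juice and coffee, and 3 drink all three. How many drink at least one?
|A∪B∪C| = 57+51+27-16-8-4+3 = 110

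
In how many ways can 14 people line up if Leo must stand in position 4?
Fix one position: (14-1)! = 6227020800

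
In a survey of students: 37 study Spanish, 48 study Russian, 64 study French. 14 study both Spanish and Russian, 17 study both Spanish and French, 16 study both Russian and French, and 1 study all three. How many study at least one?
|A∪B∪C| = 37+48+64-14-17-16+1 = 103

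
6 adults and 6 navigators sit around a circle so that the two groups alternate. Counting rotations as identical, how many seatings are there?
Fix one of the adults: (6-1)! ways for the remaining adults, × 6! ways for the navigators = 120 × 720 = 86400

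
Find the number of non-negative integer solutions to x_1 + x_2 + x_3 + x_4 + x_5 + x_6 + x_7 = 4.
C(4+7-1, 7-1) = C(10, 6) = 210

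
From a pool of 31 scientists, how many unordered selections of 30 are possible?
C(31,30) = 31!/(30!×1!) = 31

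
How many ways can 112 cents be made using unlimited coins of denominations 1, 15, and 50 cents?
Coefficient of x^112 in 1/(1-x^1) · 1/(1-x^15) · 1/(1-x^50). Case on j = number of 50-cent coins (j = 0..2); remainder r = 112 - 50j is made from {1,15} in ⌊r/15⌋+1 ways. r = 112, 62, 12 → 8 + 5 + 1 = 14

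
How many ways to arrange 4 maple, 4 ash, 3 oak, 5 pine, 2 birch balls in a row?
18! / (4! × 4! × 3! × 5! × 2!) = 7718911200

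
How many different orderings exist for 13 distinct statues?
13! = 6227020800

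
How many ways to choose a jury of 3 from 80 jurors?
C(80,3) = 80!/(3!×77!) = 82160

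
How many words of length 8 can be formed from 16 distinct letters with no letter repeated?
P(16,8) = 16!/(16-8)! = 518918400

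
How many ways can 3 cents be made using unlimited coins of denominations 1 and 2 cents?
Coefficient of x^3 in 1/(1-x^1) · 1/(1-x^2). Use j coins of 2 for j = 0..⌊3/2⌋ = 1, the rest in 1s: 1 + 1 = 2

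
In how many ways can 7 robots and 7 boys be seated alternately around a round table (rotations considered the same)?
Fix one of the robots: (7-1)! ways for the remaining robots, × 7! ways for the boys = 720 × 5040 = 3628800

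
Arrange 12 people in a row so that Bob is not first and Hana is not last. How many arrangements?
By inclusion-exclusion: 12! - 2×(12-1)! + (12-2)! = 479001600 - 79833600 + 3628800 = 402796800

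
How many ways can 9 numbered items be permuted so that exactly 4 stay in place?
Choose the 4 fixed points C(9,4) = 126, derange the rest: !5 = Σ_{j=0}^{5} (-1)^j·5!/j! = 120 - 120 + 60 - 20 + 5 - 1 = 44. Product = 126 × 44 = 5544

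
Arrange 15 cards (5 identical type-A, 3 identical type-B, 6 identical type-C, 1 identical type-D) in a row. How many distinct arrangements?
15! / (5! × 3! × 6! × 1!) = 2522520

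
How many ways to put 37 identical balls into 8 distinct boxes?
C(37+8-1, 8-1) = C(44, 7) = 38320568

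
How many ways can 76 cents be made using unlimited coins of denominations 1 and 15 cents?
Coefficient of x^76 in 1/(1-x^1) · 1/(1-x^15). Use j coins of 15 for j = 0..⌊76/15⌋ = 5, the rest in 1s: 5 + 1 = 6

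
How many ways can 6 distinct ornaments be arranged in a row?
6! = 720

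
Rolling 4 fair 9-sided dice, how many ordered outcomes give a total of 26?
Coefficient of x^26 in (x + x² + ... + x^9)^4. By inclusion-exclusion on dice exceeding 9: Σ_j (-1)^j C(4,j)·C(26-1-9j, 3) = C(4,0)·C(25,3) - C(4,1)·C(16,3) + C(4,2)·C(7,3) = 1·2300 - 4·560 + 6·35 = 270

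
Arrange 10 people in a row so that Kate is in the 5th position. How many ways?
Fix one position: (10-1)! = 362880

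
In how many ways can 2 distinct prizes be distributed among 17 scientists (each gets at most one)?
P(17,2) = 17!/(17-2)! = 272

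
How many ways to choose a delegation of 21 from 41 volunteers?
C(41,21) = 41!/(21!×20!) = 269128937220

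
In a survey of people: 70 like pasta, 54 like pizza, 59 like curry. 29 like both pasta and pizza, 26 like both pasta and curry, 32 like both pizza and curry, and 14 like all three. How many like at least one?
|A∪B∪C| = 70+54+59-29-26-32+14 = 110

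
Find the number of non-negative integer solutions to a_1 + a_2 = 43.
C(43+2-1, 2-1) = C(44, 1) = 44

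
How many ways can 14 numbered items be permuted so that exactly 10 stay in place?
Choose the 10 fixed points C(14,10) = 1001, derange the rest: !4 = Σ_{j=0}^{4} (-1)^j·4!/j! = 24 - 24 + 12 - 4 + 1 = 9. Product = 1001 × 9 = 9009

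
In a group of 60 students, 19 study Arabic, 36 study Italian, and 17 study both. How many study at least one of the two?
|A∪B| = |A| + |B| - |A∩B| = 19 + 36 - 17 = 38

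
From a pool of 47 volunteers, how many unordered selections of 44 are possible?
C(47,44) = 47!/(44!×3!) = 16215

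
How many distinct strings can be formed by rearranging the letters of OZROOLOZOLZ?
11! / (5! × 2! × 3! × 1!) = 27720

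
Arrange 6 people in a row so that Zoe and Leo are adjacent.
Treat as block: (6-1)! × 2! = 120 × 2 = 240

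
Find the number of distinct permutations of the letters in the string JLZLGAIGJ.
9! / (1! × 2! × 1! × 2! × 2! × 1!) = 45360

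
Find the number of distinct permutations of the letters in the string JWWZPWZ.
7! / (1! × 3! × 1! × 2!) = 420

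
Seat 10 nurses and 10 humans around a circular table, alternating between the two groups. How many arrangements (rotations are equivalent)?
Fix one of the nurses: (10-1)! ways for the remaining nurses, × 10! ways for the humans = 362880 × 3628800 = 1316818944000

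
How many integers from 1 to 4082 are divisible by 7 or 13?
⌊4082/7⌋ + ⌊4082/13⌋ - ⌊4082/91⌋ = 583 + 314 - 44 = 853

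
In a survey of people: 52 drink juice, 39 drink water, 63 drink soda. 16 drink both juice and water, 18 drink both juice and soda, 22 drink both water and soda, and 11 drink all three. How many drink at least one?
|A∪B∪C| = 52+39+63-16-18-22+11 = 109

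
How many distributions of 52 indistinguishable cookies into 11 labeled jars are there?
C(52+11-1, 11-1) = C(62, 10) = 107518933731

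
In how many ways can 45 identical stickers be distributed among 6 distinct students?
C(45+6-1, 6-1) = C(50, 5) = 2118760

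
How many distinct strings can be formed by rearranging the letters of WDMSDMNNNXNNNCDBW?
17! / (3! × 1! × 2! × 6! × 2! × 1! × 1! × 1!) = 20583763200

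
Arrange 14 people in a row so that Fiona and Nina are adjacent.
Treat as block: (14-1)! × 2! = 6227020800 × 2 = 12454041600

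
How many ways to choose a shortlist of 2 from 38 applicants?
C(38,2) = 38!/(2!×36!) = 703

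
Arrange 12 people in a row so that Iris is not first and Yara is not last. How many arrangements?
By inclusion-exclusion: 12! - 2×(12-1)! + (12-2)! = 479001600 - 79833600 + 3628800 = 402796800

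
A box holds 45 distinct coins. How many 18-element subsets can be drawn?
C(45,18) = 45!/(18!×27!) = 1715884494940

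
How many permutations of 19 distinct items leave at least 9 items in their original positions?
Exactly j fixed points: C(19,j)·!(19-j); sum over j ≥ 9 (derangement numbers via !m = (m-1)·(!(m-1) + !(m-2)): !0..!10 = 1, 0, 1, 2, 9, 44, 265, 1854, 14833, 133496, 1334961). Σ_{j=9}^{19} C(19,j)·!(19-j) = C(19,9)·!10 + C(19,10)·!9 + C(19,11)·!8 + C(19,12)·!7 + C(19,13)·!6 + C(19,14)·!5 + C(19,15)·!4 + C(19,16)·!3 + C(19,17)·!2 + C(19,18)·!1 + C(19,19)·!0 = 92378·1334961 + 92378·133496 + 75582·14833 + 50388·1854 + 27132·265 + 11628·44 + 3876·9 + 969·2 + 171·1 + 19·0 + 1·1 = 136875386510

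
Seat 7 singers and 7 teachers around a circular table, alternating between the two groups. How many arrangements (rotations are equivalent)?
Fix one of the singers: (7-1)! ways for the remaining singers, × 7! ways for the teachers = 720 × 5040 = 3628800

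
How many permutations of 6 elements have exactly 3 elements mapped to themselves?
Choose the 3 fixed points C(6,3) = 20, derange the rest: !3 = Σ_{j=0}^{3} (-1)^j·3!/j! = 6 - 6 + 3 - 1 = 2. Product = 20 × 2 = 40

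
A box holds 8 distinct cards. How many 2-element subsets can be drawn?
C(8,2) = 8!/(2!×6!) = 28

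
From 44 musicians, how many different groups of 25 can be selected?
C(44,25) = 44!/(25!×19!) = 1408831480056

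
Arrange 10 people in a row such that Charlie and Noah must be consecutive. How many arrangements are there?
Treat the 2 as one block: (10-2+1)! × 2! = 362880 × 2 = 725760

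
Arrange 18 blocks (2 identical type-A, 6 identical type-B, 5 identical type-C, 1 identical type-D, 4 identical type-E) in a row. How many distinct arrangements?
18! / (2! × 6! × 5! × 1! × 4!) = 1543782240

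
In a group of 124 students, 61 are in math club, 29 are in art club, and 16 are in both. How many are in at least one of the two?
|A∪B| = |A| + |B| - |A∩B| = 61 + 29 - 16 = 74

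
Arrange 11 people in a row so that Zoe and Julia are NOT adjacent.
Total - adjacent = 11! - (11-1)!×2 = 39916800 - 7257600 = 32659200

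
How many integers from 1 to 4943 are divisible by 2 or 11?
⌊4943/2⌋ + ⌊4943/11⌋ - ⌊4943/22⌋ = 2471 + 449 - 224 = 2696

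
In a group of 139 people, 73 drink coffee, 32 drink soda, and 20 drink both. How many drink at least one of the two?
|A∪B| = |A| + |B| - |A∩B| = 73 + 32 - 20 = 85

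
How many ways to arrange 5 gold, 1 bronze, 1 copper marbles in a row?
7! / (5! × 1! × 1!) = 42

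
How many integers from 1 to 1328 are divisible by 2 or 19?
⌊1328/2⌋ + ⌊1328/19⌋ - ⌊1328/38⌋ = 664 + 69 - 34 = 699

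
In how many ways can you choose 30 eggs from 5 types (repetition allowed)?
C(30+5-1, 5-1) = C(34, 4) = 46376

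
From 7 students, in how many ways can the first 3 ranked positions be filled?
P(7,3) = 7!/(7-3)! = 210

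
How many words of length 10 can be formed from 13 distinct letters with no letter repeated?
P(13,10) = 13!/(13-10)! = 1037836800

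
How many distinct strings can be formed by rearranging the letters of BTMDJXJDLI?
10! / (1! × 1! × 1! × 1! × 2! × 1! × 2! × 1!) = 907200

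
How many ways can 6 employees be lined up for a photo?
6! = 720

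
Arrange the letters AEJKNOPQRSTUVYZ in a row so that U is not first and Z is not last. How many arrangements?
By inclusion-exclusion: 15! - 2×(15-1)! + (15-2)! = 1307674368000 - 174356582400 + 6227020800 = 1139544806400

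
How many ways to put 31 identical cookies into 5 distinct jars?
C(31+5-1, 5-1) = C(35, 4) = 52360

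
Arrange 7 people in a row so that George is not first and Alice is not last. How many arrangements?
By inclusion-exclusion: 7! - 2×(7-1)! + (7-2)! = 5040 - 1440 + 120 = 3720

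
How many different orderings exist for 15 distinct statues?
15! = 1307674368000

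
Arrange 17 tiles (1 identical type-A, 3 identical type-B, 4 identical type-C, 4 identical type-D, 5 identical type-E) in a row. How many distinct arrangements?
17! / (1! × 3! × 4! × 4! × 5!) = 857656800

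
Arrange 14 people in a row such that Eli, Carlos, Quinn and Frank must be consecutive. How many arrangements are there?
Treat the 4 as one block: (14-4+1)! × 4! = 39916800 × 24 = 958003200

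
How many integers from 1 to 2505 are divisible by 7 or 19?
⌊2505/7⌋ + ⌊2505/19⌋ - ⌊2505/133⌋ = 357 + 131 - 18 = 470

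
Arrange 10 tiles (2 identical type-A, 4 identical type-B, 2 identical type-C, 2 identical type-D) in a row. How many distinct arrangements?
10! / (2! × 4! × 2! × 2!) = 18900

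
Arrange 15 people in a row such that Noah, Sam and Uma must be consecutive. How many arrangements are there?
Treat the 3 as one block: (15-3+1)! × 3! = 6227020800 × 6 = 37362124800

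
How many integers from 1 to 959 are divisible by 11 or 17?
⌊959/11⌋ + ⌊959/17⌋ - ⌊959/187⌋ = 87 + 56 - 5 = 138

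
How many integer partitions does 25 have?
Pentagonal recurrence p(n) = p(n-1) + p(n-2) - p(n-5) - p(n-7) + p(n-12) + p(n-15) - ... gives p(0..24) = 1, 1, 2, 3, 5, 7, 11, 15, 22, 30, 42, 56, 77, 101, 135, 176, 231, 297, 385, 490, 627, 792, 1002, 1255, 1575. p(25) = p(24) + p(23) - p(20) - p(18) + p(13) + p(10) - p(3) = 1575 + 1255 - 627 - 385 + 101 + 42 - 3 = 1958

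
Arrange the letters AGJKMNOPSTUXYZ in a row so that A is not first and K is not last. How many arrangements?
By inclusion-exclusion: 14! - 2×(14-1)! + (14-2)! = 87178291200 - 12454041600 + 479001600 = 75203251200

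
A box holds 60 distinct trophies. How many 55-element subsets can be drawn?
C(60,55) = 60!/(55!×5!) = 5461512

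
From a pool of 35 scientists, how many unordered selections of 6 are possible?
C(35,6) = 35!/(6!×29!) = 1623160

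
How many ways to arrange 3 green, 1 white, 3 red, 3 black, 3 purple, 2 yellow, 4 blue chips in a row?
19! / (3! × 1! × 3! × 3! × 3! × 2! × 4!) = 1955457504000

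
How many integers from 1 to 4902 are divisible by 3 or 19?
⌊4902/3⌋ + ⌊4902/19⌋ - ⌊4902/57⌋ = 1634 + 258 - 86 = 1806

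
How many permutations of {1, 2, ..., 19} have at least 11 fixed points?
Exactly j fixed points: C(19,j)·!(19-j); sum over j ≥ 11 (derangement numbers via !m = (m-1)·(!(m-1) + !(m-2)): !0..!8 = 1, 0, 1, 2, 9, 44, 265, 1854, 14833). Σ_{j=11}^{19} C(19,j)·!(19-j) = C(19,11)·!8 + C(19,12)·!7 + C(19,13)·!6 + C(19,14)·!5 + C(19,15)·!4 + C(19,16)·!3 + C(19,17)·!2 + C(19,18)·!1 + C(19,19)·!0 = 75582·14833 + 50388·1854 + 27132·265 + 11628·44 + 3876·9 + 969·2 + 171·1 + 19·0 + 1·1 = 1222265764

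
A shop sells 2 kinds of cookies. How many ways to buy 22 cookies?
C(22+2-1, 2-1) = C(23, 1) = 23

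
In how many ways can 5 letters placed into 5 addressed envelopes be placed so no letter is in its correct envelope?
!5 = Σ_{j=0}^{5} (-1)^j·5!/j! = 120 - 120 + 60 - 20 + 5 - 1 = 44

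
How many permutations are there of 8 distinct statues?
8! = 40320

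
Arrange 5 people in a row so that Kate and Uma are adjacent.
Treat as block: (5-1)! × 2! = 24 × 2 = 48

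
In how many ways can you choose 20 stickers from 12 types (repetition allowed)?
C(20+12-1, 12-1) = C(31, 11) = 84672315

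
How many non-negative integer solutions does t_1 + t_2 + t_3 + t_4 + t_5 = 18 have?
C(18+5-1, 5-1) = C(22, 4) = 7315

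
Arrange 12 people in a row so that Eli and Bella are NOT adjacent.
Total - adjacent = 12! - (12-1)!×2 = 479001600 - 79833600 = 399168000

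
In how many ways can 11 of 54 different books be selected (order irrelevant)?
C(54,11) = 54!/(11!×43!) = 95722852680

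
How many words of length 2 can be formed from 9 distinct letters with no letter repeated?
P(9,2) = 9!/(9-2)! = 72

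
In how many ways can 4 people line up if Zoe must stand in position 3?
Fix one position: (4-1)! = 6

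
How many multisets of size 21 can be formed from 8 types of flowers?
C(21+8-1, 8-1) = C(28, 7) = 1184040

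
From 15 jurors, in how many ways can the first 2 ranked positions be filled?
P(15,2) = 15!/(15-2)! = 210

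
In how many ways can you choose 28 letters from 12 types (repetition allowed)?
C(28+12-1, 12-1) = C(39, 11) = 1676056044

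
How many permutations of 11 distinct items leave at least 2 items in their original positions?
Exactly j fixed points: C(11,j)·!(11-j); sum over j ≥ 2 (derangement numbers via !m = (m-1)·(!(m-1) + !(m-2)): !0..!9 = 1, 0, 1, 2, 9, 44, 265, 1854, 14833, 133496). Σ_{j=2}^{11} C(11,j)·!(11-j) = C(11,2)·!9 + C(11,3)·!8 + C(11,4)·!7 + C(11,5)·!6 + C(11,6)·!5 + C(11,7)·!4 + C(11,8)·!3 + C(11,9)·!2 + C(11,10)·!1 + C(11,11)·!0 = 55·133496 + 165·14833 + 330·1854 + 462·265 + 462·44 + 330·9 + 165·2 + 55·1 + 11·0 + 1·1 = 10547659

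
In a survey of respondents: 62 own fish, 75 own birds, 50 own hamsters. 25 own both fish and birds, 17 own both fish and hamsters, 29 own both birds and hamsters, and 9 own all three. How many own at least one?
|A∪B∪C| = 62+75+50-25-17-29+9 = 125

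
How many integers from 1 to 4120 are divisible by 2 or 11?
⌊4120/2⌋ + ⌊4120/11⌋ - ⌊4120/22⌋ = 2060 + 374 - 187 = 2247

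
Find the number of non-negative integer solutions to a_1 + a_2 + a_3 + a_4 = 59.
C(59+4-1, 4-1) = C(62, 3) = 37820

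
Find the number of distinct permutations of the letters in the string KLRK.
4! / (1! × 2! × 1!) = 12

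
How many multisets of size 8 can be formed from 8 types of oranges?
C(8+8-1, 8-1) = C(15, 7) = 6435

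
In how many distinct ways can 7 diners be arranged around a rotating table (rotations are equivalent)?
Circular: fix one position, arrange the rest. (7-1)! = 720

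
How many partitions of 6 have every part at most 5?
Let r_j(i) = number of partitions of i into parts ≤ j, for i = 0..6. r_1(i) = 1 for all i; r_j(i) = r_{j-1}(i) + r_j(i-j). Rows j = 2..5: ≤2: 1 1 2 2 3 3 4; ≤3: 1 1 2 3 4 5 7; ≤4: 1 1 2 3 5 6 9; ≤5: 1 1 2 3 5 7 10. r_5(6) = 10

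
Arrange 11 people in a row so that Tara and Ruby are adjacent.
Treat as block: (11-1)! × 2! = 3628800 × 2 = 7257600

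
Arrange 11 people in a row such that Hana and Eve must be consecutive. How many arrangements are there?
Treat the 2 as one block: (11-2+1)! × 2! = 3628800 × 2 = 7257600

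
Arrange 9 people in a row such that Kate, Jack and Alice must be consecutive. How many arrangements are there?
Treat the 3 as one block: (9-3+1)! × 3! = 5040 × 6 = 30240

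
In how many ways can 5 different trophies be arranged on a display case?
5! = 120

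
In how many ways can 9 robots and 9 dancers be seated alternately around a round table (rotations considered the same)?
Fix one of the robots: (9-1)! ways for the remaining robots, × 9! ways for the dancers = 40320 × 362880 = 14631321600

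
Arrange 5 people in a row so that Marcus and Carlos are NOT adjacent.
Total - adjacent = 5! - (5-1)!×2 = 120 - 48 = 72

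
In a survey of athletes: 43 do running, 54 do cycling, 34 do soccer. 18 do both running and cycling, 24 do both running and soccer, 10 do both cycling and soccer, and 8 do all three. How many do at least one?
|A∪B∪C| = 43+54+34-18-24-10+8 = 87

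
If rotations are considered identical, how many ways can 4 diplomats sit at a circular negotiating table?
Circular: fix one position, arrange the rest. (4-1)! = 6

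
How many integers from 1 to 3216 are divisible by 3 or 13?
⌊3216/3⌋ + ⌊3216/13⌋ - ⌊3216/39⌋ = 1072 + 247 - 82 = 1237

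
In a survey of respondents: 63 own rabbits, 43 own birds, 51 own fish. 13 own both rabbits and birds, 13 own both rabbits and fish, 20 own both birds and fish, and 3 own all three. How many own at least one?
|A∪B∪C| = 63+43+51-13-13-20+3 = 114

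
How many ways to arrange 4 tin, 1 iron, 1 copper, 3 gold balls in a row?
9! / (4! × 1! × 1! × 3!) = 2520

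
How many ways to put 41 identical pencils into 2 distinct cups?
C(41+2-1, 2-1) = C(42, 1) = 42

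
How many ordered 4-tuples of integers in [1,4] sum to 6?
Coefficient of x^6 in (x + x² + ... + x^4)^4. By inclusion-exclusion on dice exceeding 4: Σ_j (-1)^j C(4,j)·C(6-1-4j, 3) = C(4,0)·C(5,3) = 1·10 = 10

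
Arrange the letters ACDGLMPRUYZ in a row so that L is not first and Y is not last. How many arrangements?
By inclusion-exclusion: 11! - 2×(11-1)! + (11-2)! = 39916800 - 7257600 + 362880 = 33022080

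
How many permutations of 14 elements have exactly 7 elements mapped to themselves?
Choose the 7 fixed points C(14,7) = 3432, derange the rest: !7 = Σ_{j=0}^{7} (-1)^j·7!/j! = 5040 - 5040 + 2520 - 840 + 210 - 42 + 7 - 1 = 1854. Product = 3432 × 1854 = 6362928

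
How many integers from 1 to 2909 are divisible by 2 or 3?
⌊2909/2⌋ + ⌊2909/3⌋ - ⌊2909/6⌋ = 1454 + 969 - 484 = 1939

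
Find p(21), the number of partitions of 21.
Pentagonal recurrence p(n) = p(n-1) + p(n-2) - p(n-5) - p(n-7) + p(n-12) + p(n-15) - ... gives p(0..20) = 1, 1, 2, 3, 5, 7, 11, 15, 22, 30, 42, 56, 77, 101, 135, 176, 231, 297, 385, 490, 627. p(21) = p(20) + p(19) - p(16) - p(14) + p(9) + p(6) = 627 + 490 - 231 - 135 + 30 + 11 = 792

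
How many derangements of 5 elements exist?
!5 = Σ_{j=0}^{5} (-1)^j·5!/j! = 120 - 120 + 60 - 20 + 5 - 1 = 44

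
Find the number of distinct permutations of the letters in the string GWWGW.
5! / (3! × 2!) = 10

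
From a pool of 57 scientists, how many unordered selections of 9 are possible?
C(57,9) = 57!/(9!×48!) = 8996462475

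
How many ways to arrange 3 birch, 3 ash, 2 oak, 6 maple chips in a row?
14! / (3! × 3! × 2! × 6!) = 1681680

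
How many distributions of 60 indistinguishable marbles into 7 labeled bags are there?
C(60+7-1, 7-1) = C(66, 6) = 90858768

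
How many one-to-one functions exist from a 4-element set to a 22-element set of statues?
P(22,4) = 22!/(22-4)! = 175560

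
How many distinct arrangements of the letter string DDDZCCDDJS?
10! / (2! × 5! × 1! × 1! × 1!) = 15120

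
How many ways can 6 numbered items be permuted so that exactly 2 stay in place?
Choose the 2 fixed points C(6,2) = 15, derange the rest: !4 = Σ_{j=0}^{4} (-1)^j·4!/j! = 24 - 24 + 12 - 4 + 1 = 9. Product = 15 × 9 = 135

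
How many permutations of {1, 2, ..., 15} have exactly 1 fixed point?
Choose the 1 fixed point C(15,1) = 15, derange the rest: !14 = Σ_{j=0}^{14} (-1)^j·14!/j! = 87178291200 - 87178291200 + 43589145600 - 14529715200 + 3632428800 - 726485760 + 121080960 - 17297280 + 2162160 - 240240 + 24024 - 2184 + 182 - 14 + 1 = 32071101049. Product = 15 × 32071101049 = 481066515735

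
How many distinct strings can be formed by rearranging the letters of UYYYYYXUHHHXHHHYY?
17! / (6! × 7! × 2! × 2!) = 24504480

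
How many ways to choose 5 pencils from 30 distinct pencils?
C(30,5) = 30!/(5!×25!) = 142506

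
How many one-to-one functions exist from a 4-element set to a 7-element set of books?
P(7,4) = 7!/(7-4)! = 840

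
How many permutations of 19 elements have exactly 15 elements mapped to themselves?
Choose the 15 fixed points C(19,15) = 3876, derange the rest: !4 = Σ_{j=0}^{4} (-1)^j·4!/j! = 24 - 24 + 12 - 4 + 1 = 9. Product = 3876 × 9 = 34884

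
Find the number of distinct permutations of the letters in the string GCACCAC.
7! / (4! × 2! × 1!) = 105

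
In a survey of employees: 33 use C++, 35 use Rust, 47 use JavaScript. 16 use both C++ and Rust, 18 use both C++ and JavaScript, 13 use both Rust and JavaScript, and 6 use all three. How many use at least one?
|A∪B∪C| = 33+35+47-16-18-13+6 = 74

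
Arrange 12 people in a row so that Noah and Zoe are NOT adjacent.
Total - adjacent = 12! - (12-1)!×2 = 479001600 - 79833600 = 399168000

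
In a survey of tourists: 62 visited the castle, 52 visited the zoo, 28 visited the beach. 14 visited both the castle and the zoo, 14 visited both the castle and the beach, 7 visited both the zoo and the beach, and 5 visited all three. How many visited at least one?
|A∪B∪C| = 62+52+28-14-14-7+5 = 112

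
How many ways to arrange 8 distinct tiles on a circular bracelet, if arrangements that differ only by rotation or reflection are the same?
(8-1)!/2 = 5040/2 = 2520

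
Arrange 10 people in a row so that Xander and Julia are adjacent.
Treat as block: (10-1)! × 2! = 362880 × 2 = 725760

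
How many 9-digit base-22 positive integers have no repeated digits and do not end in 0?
Last digit: 21 nonzero choices. First digit: 20 (nonzero, ≠last). Middle 7: P(20,7) = 390700800. Total = 164094336000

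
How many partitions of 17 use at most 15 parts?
By conjugation, equals partitions of 17 into parts ≤ 15. Let r_j(i) = number of partitions of i into parts ≤ j, for i = 0..17. r_1(i) = 1 for all i; r_j(i) = r_{j-1}(i) + r_j(i-j). Rows j = 2..15: ≤2: 1 1 2 2 3 3 4 4 5 5 6 6 7 7 8 8 9 9; ≤3: 1 1 2 3 4 5 7 8 10 12 14 16 19 21 24 27 30 33; ≤4: 1 1 2 3 5 6 9 11 15 18 23 27 34 39 47 54 64 72; ≤5: 1 1 2 3 5 7 10 13 18 23 30 37 47 57 70 84 101 119; ≤6: 1 1 2 3 5 7 11 14 20 26 35 44 58 71 90 110 136 163; ≤7: 1 1 2 3 5 7 11 15 21 28 38 49 65 82 105 131 164 201; ≤8: 1 1 2 3 5 7 11 15 22 29 40 52 70 89 116 146 186 230; ≤9: 1 1 2 3 5 7 11 15 22 30 41 54 73 94 123 157 201 252; ≤10: 1 1 2 3 5 7 11 15 22 30 42 55 75 97 128 164 212 267; ≤11: 1 1 2 3 5 7 11 15 22 30 42 56 76 99 131 169 219 278; ≤12: 1 1 2 3 5 7 11 15 22 30 42 56 77 100 133 172 224 285; ≤13: 1 1 2 3 5 7 11 15 22 30 42 56 77 101 134 174 227 290; ≤14: 1 1 2 3 5 7 11 15 22 30 42 56 77 101 135 175 229 293; ≤15: 1 1 2 3 5 7 11 15 22 30 42 56 77 101 135 176 230 295. r_15(17) = 295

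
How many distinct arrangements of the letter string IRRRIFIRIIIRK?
13! / (1! × 1! × 5! × 6!) = 72072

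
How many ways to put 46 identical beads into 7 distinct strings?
C(46+7-1, 7-1) = C(52, 6) = 20358520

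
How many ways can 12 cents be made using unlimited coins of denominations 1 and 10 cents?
Coefficient of x^12 in 1/(1-x^1) · 1/(1-x^10). Use j coins of 10 for j = 0..⌊12/10⌋ = 1, the rest in 1s: 1 + 1 = 2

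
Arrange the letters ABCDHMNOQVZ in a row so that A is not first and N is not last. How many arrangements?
By inclusion-exclusion: 11! - 2×(11-1)! + (11-2)! = 39916800 - 7257600 + 362880 = 33022080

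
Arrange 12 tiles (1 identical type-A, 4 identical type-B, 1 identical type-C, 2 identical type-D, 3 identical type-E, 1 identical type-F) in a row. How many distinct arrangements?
12! / (1! × 4! × 1! × 2! × 3! × 1!) = 1663200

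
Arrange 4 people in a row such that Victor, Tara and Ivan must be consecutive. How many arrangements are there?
Treat the 3 as one block: (4-3+1)! × 3! = 2 × 6 = 12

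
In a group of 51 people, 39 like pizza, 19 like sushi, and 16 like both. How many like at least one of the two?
|A∪B| = |A| + |B| - |A∩B| = 39 + 19 - 16 = 42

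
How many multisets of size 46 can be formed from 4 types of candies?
C(46+4-1, 4-1) = C(49, 3) = 18424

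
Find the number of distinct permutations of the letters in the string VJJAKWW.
7! / (2! × 1! × 1! × 1! × 2!) = 1260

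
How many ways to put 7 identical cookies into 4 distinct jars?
C(7+4-1, 4-1) = C(10, 3) = 120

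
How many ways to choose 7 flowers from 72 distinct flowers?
C(72,7) = 72!/(7!×65!) = 1473109704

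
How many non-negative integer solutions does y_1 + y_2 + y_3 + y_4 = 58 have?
C(58+4-1, 4-1) = C(61, 3) = 35990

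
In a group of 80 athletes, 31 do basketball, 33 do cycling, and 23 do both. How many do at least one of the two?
|A∪B| = |A| + |B| - |A∩B| = 31 + 33 - 23 = 41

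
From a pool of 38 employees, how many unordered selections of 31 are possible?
C(38,31) = 38!/(31!×7!) = 12620256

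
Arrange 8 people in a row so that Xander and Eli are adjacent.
Treat as block: (8-1)! × 2! = 5040 × 2 = 10080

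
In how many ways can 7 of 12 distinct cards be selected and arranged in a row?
P(12,7) = 12!/(12-7)! = 3991680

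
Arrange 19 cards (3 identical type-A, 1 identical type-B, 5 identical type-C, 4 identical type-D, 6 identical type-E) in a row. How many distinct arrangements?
19! / (3! × 1! × 5! × 4! × 6!) = 9777287520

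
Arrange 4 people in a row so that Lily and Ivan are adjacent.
Treat as block: (4-1)! × 2! = 6 × 2 = 12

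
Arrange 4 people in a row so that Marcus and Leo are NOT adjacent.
Total - adjacent = 4! - (4-1)!×2 = 24 - 12 = 12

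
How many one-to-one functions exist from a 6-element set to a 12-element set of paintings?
P(12,6) = 12!/(12-6)! = 665280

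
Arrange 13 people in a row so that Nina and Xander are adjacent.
Treat as block: (13-1)! × 2! = 479001600 × 2 = 958003200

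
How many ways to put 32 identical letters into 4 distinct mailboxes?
C(32+4-1, 4-1) = C(35, 3) = 6545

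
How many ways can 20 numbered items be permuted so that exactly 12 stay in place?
Choose the 12 fixed points C(20,12) = 125970, derange the rest: !8 = Σ_{j=0}^{8} (-1)^j·8!/j! = 40320 - 40320 + 20160 - 6720 + 1680 - 336 + 56 - 8 + 1 = 14833. Product = 125970 × 14833 = 1868513010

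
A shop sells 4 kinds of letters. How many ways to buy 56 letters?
C(56+4-1, 4-1) = C(59, 3) = 32509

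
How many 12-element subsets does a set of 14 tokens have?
C(14,12) = 14!/(12!×2!) = 91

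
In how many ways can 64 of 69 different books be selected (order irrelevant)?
C(69,64) = 69!/(64!×5!) = 11238513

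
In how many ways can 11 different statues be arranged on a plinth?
11! = 39916800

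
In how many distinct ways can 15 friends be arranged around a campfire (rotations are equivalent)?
Circular: fix one position, arrange the rest. (15-1)! = 87178291200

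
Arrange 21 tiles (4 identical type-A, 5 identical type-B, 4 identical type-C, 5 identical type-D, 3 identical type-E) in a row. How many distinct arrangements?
21! / (4! × 5! × 4! × 5! × 3!) = 1026615189600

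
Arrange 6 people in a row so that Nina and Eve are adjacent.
Treat as block: (6-1)! × 2! = 120 × 2 = 240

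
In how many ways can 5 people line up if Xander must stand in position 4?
Fix one position: (5-1)! = 24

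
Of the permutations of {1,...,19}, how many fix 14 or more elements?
Exactly j fixed points: C(19,j)·!(19-j); sum over j ≥ 14 (derangement numbers via !m = (m-1)·(!(m-1) + !(m-2)): !0..!5 = 1, 0, 1, 2, 9, 44). Σ_{j=14}^{19} C(19,j)·!(19-j) = C(19,14)·!5 + C(19,15)·!4 + C(19,16)·!3 + C(19,17)·!2 + C(19,18)·!1 + C(19,19)·!0 = 11628·44 + 3876·9 + 969·2 + 171·1 + 19·0 + 1·1 = 548626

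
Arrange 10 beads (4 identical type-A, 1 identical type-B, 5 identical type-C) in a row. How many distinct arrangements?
10! / (4! × 1! × 5!) = 1260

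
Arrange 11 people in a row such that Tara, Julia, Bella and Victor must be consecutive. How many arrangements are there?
Treat the 4 as one block: (11-4+1)! × 4! = 40320 × 24 = 967680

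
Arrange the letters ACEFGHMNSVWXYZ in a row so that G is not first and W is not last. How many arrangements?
By inclusion-exclusion: 14! - 2×(14-1)! + (14-2)! = 87178291200 - 12454041600 + 479001600 = 75203251200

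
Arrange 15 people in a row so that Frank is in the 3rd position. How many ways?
Fix one position: (15-1)! = 87178291200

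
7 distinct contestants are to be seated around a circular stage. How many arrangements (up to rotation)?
Circular: fix one position, arrange the rest. (7-1)! = 720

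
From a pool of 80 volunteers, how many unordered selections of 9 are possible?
C(80,9) = 80!/(9!×71!) = 231900297200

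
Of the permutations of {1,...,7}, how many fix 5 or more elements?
Exactly j fixed points: C(7,j)·!(7-j); sum over j ≥ 5 (derangement numbers via !m = (m-1)·(!(m-1) + !(m-2)): !0..!2 = 1, 0, 1). Σ_{j=5}^{7} C(7,j)·!(7-j) = C(7,5)·!2 + C(7,6)·!1 + C(7,7)·!0 = 21·1 + 7·0 + 1·1 = 22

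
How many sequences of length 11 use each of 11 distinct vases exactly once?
11! = 39916800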